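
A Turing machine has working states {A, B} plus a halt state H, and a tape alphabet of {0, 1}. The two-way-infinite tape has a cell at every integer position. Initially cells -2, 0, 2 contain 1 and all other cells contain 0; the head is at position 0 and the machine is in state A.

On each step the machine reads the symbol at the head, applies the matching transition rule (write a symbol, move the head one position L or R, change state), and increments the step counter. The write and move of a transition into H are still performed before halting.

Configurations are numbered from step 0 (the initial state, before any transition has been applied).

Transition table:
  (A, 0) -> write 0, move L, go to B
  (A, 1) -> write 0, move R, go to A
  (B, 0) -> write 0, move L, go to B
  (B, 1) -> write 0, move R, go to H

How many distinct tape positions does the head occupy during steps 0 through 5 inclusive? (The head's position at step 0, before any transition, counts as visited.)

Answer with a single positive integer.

Answer: 4

Derivation:
Step 1: in state A at pos 0, read 1 -> (A,1)->write 0,move R,goto A. Now: state=A, head=1, tape[-3..3]=0100010 (head:     ^)
Step 2: in state A at pos 1, read 0 -> (A,0)->write 0,move L,goto B. Now: state=B, head=0, tape[-3..3]=0100010 (head:    ^)
Step 3: in state B at pos 0, read 0 -> (B,0)->write 0,move L,goto B. Now: state=B, head=-1, tape[-3..3]=0100010 (head:   ^)
Step 4: in state B at pos -1, read 0 -> (B,0)->write 0,move L,goto B. Now: state=B, head=-2, tape[-3..3]=0100010 (head:  ^)
Step 5: in state B at pos -2, read 1 -> (B,1)->write 0,move R,goto H. Now: state=H, head=-1, tape[-3..3]=0000010 (head:   ^)
Head positions at steps 0..5: starting at 0, distinct positions visited = {-2, -1, 0, 1} -> 4 position(s)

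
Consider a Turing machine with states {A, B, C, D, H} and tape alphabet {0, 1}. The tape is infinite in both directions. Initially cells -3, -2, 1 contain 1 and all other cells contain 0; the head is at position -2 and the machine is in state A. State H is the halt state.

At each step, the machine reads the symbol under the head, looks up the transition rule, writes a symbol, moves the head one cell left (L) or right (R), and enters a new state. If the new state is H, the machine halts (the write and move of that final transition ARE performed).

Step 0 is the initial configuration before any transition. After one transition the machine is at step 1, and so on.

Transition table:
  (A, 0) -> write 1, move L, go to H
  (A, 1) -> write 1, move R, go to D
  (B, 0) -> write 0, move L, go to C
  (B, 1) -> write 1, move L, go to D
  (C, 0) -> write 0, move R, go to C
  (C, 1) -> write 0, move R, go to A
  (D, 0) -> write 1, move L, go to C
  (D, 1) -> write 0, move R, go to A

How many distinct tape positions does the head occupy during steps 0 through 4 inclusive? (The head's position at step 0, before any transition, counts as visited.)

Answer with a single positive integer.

Answer: 3

Derivation:
Step 1: in state A at pos -2, read 1 -> (A,1)->write 1,move R,goto D. Now: state=D, head=-1, tape[-4..2]=0110010 (head:    ^)
Step 2: in state D at pos -1, read 0 -> (D,0)->write 1,move L,goto C. Now: state=C, head=-2, tape[-4..2]=0111010 (head:   ^)
Step 3: in state C at pos -2, read 1 -> (C,1)->write 0,move R,goto A. Now: state=A, head=-1, tape[-4..2]=0101010 (head:    ^)
Step 4: in state A at pos -1, read 1 -> (A,1)->write 1,move R,goto D. Now: state=D, head=0, tape[-4..2]=0101010 (head:     ^)
Head positions at steps 0..4: starting at -2, distinct positions visited = {-2, -1, 0} -> 3 position(s)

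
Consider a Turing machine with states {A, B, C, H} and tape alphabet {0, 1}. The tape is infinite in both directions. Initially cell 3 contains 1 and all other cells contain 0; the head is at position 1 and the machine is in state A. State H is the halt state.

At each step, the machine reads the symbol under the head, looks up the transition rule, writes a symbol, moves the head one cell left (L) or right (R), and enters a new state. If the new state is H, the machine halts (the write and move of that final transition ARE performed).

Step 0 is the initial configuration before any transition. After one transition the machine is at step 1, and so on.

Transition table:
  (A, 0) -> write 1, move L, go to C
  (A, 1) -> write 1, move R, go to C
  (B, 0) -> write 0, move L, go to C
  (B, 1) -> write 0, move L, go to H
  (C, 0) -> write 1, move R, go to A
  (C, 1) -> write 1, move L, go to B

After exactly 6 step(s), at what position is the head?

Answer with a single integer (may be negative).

Answer: 5

Derivation:
Step 1: in state A at pos 1, read 0 -> (A,0)->write 1,move L,goto C. Now: state=C, head=0, tape[-1..4]=001010 (head:  ^)
Step 2: in state C at pos 0, read 0 -> (C,0)->write 1,move R,goto A. Now: state=A, head=1, tape[-1..4]=011010 (head:   ^)
Step 3: in state A at pos 1, read 1 -> (A,1)->write 1,move R,goto C. Now: state=C, head=2, tape[-1..4]=011010 (head:    ^)
Step 4: in state C at pos 2, read 0 -> (C,0)->write 1,move R,goto A. Now: state=A, head=3, tape[-1..4]=011110 (head:     ^)
Step 5: in state A at pos 3, read 1 -> (A,1)->write 1,move R,goto C. Now: state=C, head=4, tape[-1..5]=0111100 (head:      ^)
Step 6: in state C at pos 4, read 0 -> (C,0)->write 1,move R,goto A. Now: state=A, head=5, tape[-1..6]=01111100 (head:       ^)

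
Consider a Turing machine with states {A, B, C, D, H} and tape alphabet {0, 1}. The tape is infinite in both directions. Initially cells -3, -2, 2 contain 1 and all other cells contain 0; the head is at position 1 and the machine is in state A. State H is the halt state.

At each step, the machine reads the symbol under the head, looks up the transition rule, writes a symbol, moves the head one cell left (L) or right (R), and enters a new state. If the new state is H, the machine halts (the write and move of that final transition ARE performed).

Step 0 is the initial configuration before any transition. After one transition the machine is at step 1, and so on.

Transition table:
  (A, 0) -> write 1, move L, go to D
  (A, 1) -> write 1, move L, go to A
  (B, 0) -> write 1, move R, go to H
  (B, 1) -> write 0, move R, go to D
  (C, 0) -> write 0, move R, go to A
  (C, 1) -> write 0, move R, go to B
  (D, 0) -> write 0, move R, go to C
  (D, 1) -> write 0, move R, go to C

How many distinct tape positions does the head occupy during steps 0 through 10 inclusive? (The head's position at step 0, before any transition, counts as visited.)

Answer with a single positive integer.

Answer: 8

Derivation:
Step 1: in state A at pos 1, read 0 -> (A,0)->write 1,move L,goto D. Now: state=D, head=0, tape[-4..3]=01100110 (head:     ^)
Step 2: in state D at pos 0, read 0 -> (D,0)->write 0,move R,goto C. Now: state=C, head=1, tape[-4..3]=01100110 (head:      ^)
Step 3: in state C at pos 1, read 1 -> (C,1)->write 0,move R,goto B. Now: state=B, head=2, tape[-4..3]=01100010 (head:       ^)
Step 4: in state B at pos 2, read 1 -> (B,1)->write 0,move R,goto D. Now: state=D, head=3, tape[-4..4]=011000000 (head:        ^)
Step 5: in state D at pos 3, read 0 -> (D,0)->write 0,move R,goto C. Now: state=C, head=4, tape[-4..5]=0110000000 (head:         ^)
Step 6: in state C at pos 4, read 0 -> (C,0)->write 0,move R,goto A. Now: state=A, head=5, tape[-4..6]=01100000000 (head:          ^)
Step 7: in state A at pos 5, read 0 -> (A,0)->write 1,move L,goto D. Now: state=D, head=4, tape[-4..6]=01100000010 (head:         ^)
Step 8: in state D at pos 4, read 0 -> (D,0)->write 0,move R,goto C. Now: state=C, head=5, tape[-4..6]=01100000010 (head:          ^)
Step 9: in state C at pos 5, read 1 -> (C,1)->write 0,move R,goto B. Now: state=B, head=6, tape[-4..7]=011000000000 (head:           ^)
Step 10: in state B at pos 6, read 0 -> (B,0)->write 1,move R,goto H. Now: state=H, head=7, tape[-4..8]=0110000000100 (head:            ^)
Head positions at steps 0..10: starting at 1, distinct positions visited = {0, 1, 2, 3, 4, 5, 6, 7} -> 8 position(s)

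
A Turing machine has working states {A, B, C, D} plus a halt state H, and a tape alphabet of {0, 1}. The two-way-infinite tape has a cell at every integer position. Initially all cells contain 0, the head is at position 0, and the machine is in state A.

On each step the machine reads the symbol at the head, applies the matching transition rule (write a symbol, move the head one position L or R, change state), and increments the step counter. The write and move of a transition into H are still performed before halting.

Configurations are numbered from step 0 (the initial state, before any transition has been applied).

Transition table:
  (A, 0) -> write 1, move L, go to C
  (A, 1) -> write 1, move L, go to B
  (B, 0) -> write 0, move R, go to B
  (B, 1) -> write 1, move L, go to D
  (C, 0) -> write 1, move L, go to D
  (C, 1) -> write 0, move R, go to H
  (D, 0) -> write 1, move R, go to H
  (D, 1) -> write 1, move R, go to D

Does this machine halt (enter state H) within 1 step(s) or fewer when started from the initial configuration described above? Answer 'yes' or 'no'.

Step 1: in state A at pos 0, read 0 -> (A,0)->write 1,move L,goto C. Now: state=C, head=-1, tape[-2..1]=0010 (head:  ^)
After 1 step(s): state = C (not H) -> not halted within 1 -> no

Answer: no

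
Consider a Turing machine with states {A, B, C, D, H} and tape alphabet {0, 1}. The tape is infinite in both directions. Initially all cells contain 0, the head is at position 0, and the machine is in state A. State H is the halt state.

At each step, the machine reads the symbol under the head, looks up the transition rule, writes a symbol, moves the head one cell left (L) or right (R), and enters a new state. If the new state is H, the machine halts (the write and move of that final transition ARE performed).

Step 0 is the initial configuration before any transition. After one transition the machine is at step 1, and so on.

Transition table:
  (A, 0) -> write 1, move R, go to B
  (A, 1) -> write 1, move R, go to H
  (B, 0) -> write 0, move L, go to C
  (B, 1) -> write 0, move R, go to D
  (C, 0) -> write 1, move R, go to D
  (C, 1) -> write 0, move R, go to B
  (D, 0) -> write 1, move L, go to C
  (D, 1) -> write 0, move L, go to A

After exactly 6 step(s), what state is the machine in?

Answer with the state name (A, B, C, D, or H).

Answer: C

Derivation:
Step 1: in state A at pos 0, read 0 -> (A,0)->write 1,move R,goto B. Now: state=B, head=1, tape[-1..2]=0100 (head:   ^)
Step 2: in state B at pos 1, read 0 -> (B,0)->write 0,move L,goto C. Now: state=C, head=0, tape[-1..2]=0100 (head:  ^)
Step 3: in state C at pos 0, read 1 -> (C,1)->write 0,move R,goto B. Now: state=B, head=1, tape[-1..2]=0000 (head:   ^)
Step 4: in state B at pos 1, read 0 -> (B,0)->write 0,move L,goto C. Now: state=C, head=0, tape[-1..2]=0000 (head:  ^)
Step 5: in state C at pos 0, read 0 -> (C,0)->write 1,move R,goto D. Now: state=D, head=1, tape[-1..2]=0100 (head:   ^)
Step 6: in state D at pos 1, read 0 -> (D,0)->write 1,move L,goto C. Now: state=C, head=0, tape[-1..2]=0110 (head:  ^)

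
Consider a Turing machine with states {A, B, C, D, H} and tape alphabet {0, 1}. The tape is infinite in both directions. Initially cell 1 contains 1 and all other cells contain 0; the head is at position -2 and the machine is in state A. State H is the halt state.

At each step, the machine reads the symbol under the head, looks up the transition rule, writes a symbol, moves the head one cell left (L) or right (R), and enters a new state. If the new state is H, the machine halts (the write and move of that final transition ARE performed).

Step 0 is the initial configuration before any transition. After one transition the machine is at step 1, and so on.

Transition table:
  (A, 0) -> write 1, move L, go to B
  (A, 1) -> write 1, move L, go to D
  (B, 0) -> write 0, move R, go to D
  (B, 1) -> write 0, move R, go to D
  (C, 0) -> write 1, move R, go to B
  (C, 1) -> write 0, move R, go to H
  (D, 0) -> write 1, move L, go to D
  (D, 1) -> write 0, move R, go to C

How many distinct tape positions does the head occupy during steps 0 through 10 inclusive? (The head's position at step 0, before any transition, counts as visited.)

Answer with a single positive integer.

Answer: 8

Derivation:
Step 1: in state A at pos -2, read 0 -> (A,0)->write 1,move L,goto B. Now: state=B, head=-3, tape[-4..2]=0010010 (head:  ^)
Step 2: in state B at pos -3, read 0 -> (B,0)->write 0,move R,goto D. Now: state=D, head=-2, tape[-4..2]=0010010 (head:   ^)
Step 3: in state D at pos -2, read 1 -> (D,1)->write 0,move R,goto C. Now: state=C, head=-1, tape[-4..2]=0000010 (head:    ^)
Step 4: in state C at pos -1, read 0 -> (C,0)->write 1,move R,goto B. Now: state=B, head=0, tape[-4..2]=0001010 (head:     ^)
Step 5: in state B at pos 0, read 0 -> (B,0)->write 0,move R,goto D. Now: state=D, head=1, tape[-4..2]=0001010 (head:      ^)
Step 6: in state D at pos 1, read 1 -> (D,1)->write 0,move R,goto C. Now: state=C, head=2, tape[-4..3]=00010000 (head:       ^)
Step 7: in state C at pos 2, read 0 -> (C,0)->write 1,move R,goto B. Now: state=B, head=3, tape[-4..4]=000100100 (head:        ^)
Step 8: in state B at pos 3, read 0 -> (B,0)->write 0,move R,goto D. Now: state=D, head=4, tape[-4..5]=0001001000 (head:         ^)
Step 9: in state D at pos 4, read 0 -> (D,0)->write 1,move L,goto D. Now: state=D, head=3, tape[-4..5]=0001001010 (head:        ^)
Step 10: in state D at pos 3, read 0 -> (D,0)->write 1,move L,goto D. Now: state=D, head=2, tape[-4..5]=0001001110 (head:       ^)
Head positions at steps 0..10: starting at -2, distinct positions visited = {-3, -2, -1, 0, 1, 2, 3, 4} -> 8 position(s)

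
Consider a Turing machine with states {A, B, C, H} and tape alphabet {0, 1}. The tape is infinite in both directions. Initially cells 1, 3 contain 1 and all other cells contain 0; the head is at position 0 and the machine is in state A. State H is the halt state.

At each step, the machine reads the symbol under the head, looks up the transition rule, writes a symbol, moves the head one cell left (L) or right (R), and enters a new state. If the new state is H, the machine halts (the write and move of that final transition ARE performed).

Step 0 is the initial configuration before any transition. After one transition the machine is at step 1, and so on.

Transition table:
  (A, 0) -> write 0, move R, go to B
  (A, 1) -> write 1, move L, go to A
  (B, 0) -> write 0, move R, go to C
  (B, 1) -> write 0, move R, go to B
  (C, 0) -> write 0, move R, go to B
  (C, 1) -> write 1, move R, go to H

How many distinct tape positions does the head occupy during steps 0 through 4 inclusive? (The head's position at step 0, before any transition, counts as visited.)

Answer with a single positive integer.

Step 1: in state A at pos 0, read 0 -> (A,0)->write 0,move R,goto B. Now: state=B, head=1, tape[-1..4]=001010 (head:   ^)
Step 2: in state B at pos 1, read 1 -> (B,1)->write 0,move R,goto B. Now: state=B, head=2, tape[-1..4]=000010 (head:    ^)
Step 3: in state B at pos 2, read 0 -> (B,0)->write 0,move R,goto C. Now: state=C, head=3, tape[-1..4]=000010 (head:     ^)
Step 4: in state C at pos 3, read 1 -> (C,1)->write 1,move R,goto H. Now: state=H, head=4, tape[-1..5]=0000100 (head:      ^)
Head positions at steps 0..4: starting at 0, distinct positions visited = {0, 1, 2, 3, 4} -> 5 position(s)

Answer: 5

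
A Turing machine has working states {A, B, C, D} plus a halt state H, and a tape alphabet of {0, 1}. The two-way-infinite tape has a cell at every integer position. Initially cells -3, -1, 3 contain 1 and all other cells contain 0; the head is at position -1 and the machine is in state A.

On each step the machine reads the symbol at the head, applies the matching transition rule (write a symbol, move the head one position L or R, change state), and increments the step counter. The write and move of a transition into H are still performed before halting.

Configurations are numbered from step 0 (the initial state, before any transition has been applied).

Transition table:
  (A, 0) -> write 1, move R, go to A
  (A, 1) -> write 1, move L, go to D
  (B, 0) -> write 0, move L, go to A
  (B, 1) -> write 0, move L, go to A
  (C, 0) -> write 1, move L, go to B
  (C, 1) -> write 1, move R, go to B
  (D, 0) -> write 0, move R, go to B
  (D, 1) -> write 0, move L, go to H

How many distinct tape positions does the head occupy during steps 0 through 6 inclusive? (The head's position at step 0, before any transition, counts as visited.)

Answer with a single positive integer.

Answer: 4

Derivation:
Step 1: in state A at pos -1, read 1 -> (A,1)->write 1,move L,goto D. Now: state=D, head=-2, tape[-4..4]=010100010 (head:   ^)
Step 2: in state D at pos -2, read 0 -> (D,0)->write 0,move R,goto B. Now: state=B, head=-1, tape[-4..4]=010100010 (head:    ^)
Step 3: in state B at pos -1, read 1 -> (B,1)->write 0,move L,goto A. Now: state=A, head=-2, tape[-4..4]=010000010 (head:   ^)
Step 4: in state A at pos -2, read 0 -> (A,0)->write 1,move R,goto A. Now: state=A, head=-1, tape[-4..4]=011000010 (head:    ^)
Step 5: in state A at pos -1, read 0 -> (A,0)->write 1,move R,goto A. Now: state=A, head=0, tape[-4..4]=011100010 (head:     ^)
Step 6: in state A at pos 0, read 0 -> (A,0)->write 1,move R,goto A. Now: state=A, head=1, tape[-4..4]=011110010 (head:      ^)
Head positions at steps 0..6: starting at -1, distinct positions visited = {-2, -1, 0, 1} -> 4 position(s)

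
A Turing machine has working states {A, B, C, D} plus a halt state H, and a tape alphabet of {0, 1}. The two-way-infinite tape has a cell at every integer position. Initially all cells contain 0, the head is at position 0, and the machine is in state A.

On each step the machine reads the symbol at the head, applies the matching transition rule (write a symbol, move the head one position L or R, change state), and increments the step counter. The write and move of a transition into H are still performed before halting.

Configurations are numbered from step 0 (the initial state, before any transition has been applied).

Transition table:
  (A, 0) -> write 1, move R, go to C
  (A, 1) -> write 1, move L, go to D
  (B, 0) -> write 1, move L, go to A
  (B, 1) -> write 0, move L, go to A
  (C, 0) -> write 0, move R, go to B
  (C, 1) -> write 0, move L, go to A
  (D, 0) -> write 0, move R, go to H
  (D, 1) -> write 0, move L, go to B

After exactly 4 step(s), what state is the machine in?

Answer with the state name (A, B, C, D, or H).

Answer: C

Derivation:
Step 1: in state A at pos 0, read 0 -> (A,0)->write 1,move R,goto C. Now: state=C, head=1, tape[-1..2]=0100 (head:   ^)
Step 2: in state C at pos 1, read 0 -> (C,0)->write 0,move R,goto B. Now: state=B, head=2, tape[-1..3]=01000 (head:    ^)
Step 3: in state B at pos 2, read 0 -> (B,0)->write 1,move L,goto A. Now: state=A, head=1, tape[-1..3]=01010 (head:   ^)
Step 4: in state A at pos 1, read 0 -> (A,0)->write 1,move R,goto C. Now: state=C, head=2, tape[-1..3]=01110 (head:    ^)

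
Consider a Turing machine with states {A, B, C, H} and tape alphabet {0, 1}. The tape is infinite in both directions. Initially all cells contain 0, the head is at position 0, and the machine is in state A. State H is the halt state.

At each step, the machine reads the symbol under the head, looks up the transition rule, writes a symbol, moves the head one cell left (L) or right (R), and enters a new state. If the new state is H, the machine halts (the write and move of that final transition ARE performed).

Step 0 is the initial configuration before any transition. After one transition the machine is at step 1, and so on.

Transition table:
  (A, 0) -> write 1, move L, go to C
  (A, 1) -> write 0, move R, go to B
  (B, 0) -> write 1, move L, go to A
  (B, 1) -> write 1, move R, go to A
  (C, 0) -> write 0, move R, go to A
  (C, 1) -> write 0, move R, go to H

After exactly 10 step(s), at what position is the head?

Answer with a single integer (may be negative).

Answer: 2

Derivation:
Step 1: in state A at pos 0, read 0 -> (A,0)->write 1,move L,goto C. Now: state=C, head=-1, tape[-2..1]=0010 (head:  ^)
Step 2: in state C at pos -1, read 0 -> (C,0)->write 0,move R,goto A. Now: state=A, head=0, tape[-2..1]=0010 (head:   ^)
Step 3: in state A at pos 0, read 1 -> (A,1)->write 0,move R,goto B. Now: state=B, head=1, tape[-2..2]=00000 (head:    ^)
Step 4: in state B at pos 1, read 0 -> (B,0)->write 1,move L,goto A. Now: state=A, head=0, tape[-2..2]=00010 (head:   ^)
Step 5: in state A at pos 0, read 0 -> (A,0)->write 1,move L,goto C. Now: state=C, head=-1, tape[-2..2]=00110 (head:  ^)
Step 6: in state C at pos -1, read 0 -> (C,0)->write 0,move R,goto A. Now: state=A, head=0, tape[-2..2]=00110 (head:   ^)
Step 7: in state A at pos 0, read 1 -> (A,1)->write 0,move R,goto B. Now: state=B, head=1, tape[-2..2]=00010 (head:    ^)
Step 8: in state B at pos 1, read 1 -> (B,1)->write 1,move R,goto A. Now: state=A, head=2, tape[-2..3]=000100 (head:     ^)
Step 9: in state A at pos 2, read 0 -> (A,0)->write 1,move L,goto C. Now: state=C, head=1, tape[-2..3]=000110 (head:    ^)
Step 10: in state C at pos 1, read 1 -> (C,1)->write 0,move R,goto H. Now: state=H, head=2, tape[-2..3]=000010 (head:     ^)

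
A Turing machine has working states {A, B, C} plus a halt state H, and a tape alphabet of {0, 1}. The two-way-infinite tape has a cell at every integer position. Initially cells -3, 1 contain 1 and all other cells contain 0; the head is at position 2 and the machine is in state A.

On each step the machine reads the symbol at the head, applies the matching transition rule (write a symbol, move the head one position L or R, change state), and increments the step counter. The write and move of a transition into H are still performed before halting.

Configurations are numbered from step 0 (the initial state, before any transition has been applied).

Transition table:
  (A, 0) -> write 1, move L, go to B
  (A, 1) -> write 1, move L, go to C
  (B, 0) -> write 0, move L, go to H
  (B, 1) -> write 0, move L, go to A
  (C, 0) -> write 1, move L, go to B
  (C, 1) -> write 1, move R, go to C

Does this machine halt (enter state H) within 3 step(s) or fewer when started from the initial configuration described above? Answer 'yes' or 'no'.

Answer: no

Derivation:
Step 1: in state A at pos 2, read 0 -> (A,0)->write 1,move L,goto B. Now: state=B, head=1, tape[-4..3]=01000110 (head:      ^)
Step 2: in state B at pos 1, read 1 -> (B,1)->write 0,move L,goto A. Now: state=A, head=0, tape[-4..3]=01000010 (head:     ^)
Step 3: in state A at pos 0, read 0 -> (A,0)->write 1,move L,goto B. Now: state=B, head=-1, tape[-4..3]=01001010 (head:    ^)
After 3 step(s): state = B (not H) -> not halted within 3 -> no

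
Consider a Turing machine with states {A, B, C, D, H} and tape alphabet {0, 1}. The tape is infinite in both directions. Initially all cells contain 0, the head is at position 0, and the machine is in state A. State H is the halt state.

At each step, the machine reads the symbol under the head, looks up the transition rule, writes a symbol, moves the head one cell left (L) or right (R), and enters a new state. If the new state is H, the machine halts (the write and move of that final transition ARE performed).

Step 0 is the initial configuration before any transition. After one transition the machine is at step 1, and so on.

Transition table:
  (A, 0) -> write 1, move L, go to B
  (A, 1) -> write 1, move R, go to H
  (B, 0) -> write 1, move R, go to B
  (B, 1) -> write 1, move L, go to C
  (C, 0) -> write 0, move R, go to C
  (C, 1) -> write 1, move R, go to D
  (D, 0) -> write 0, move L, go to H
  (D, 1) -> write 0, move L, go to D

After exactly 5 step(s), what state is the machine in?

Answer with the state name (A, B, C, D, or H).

Step 1: in state A at pos 0, read 0 -> (A,0)->write 1,move L,goto B. Now: state=B, head=-1, tape[-2..1]=0010 (head:  ^)
Step 2: in state B at pos -1, read 0 -> (B,0)->write 1,move R,goto B. Now: state=B, head=0, tape[-2..1]=0110 (head:   ^)
Step 3: in state B at pos 0, read 1 -> (B,1)->write 1,move L,goto C. Now: state=C, head=-1, tape[-2..1]=0110 (head:  ^)
Step 4: in state C at pos -1, read 1 -> (C,1)->write 1,move R,goto D. Now: state=D, head=0, tape[-2..1]=0110 (head:   ^)
Step 5: in state D at pos 0, read 1 -> (D,1)->write 0,move L,goto D. Now: state=D, head=-1, tape[-2..1]=0100 (head:  ^)

Answer: D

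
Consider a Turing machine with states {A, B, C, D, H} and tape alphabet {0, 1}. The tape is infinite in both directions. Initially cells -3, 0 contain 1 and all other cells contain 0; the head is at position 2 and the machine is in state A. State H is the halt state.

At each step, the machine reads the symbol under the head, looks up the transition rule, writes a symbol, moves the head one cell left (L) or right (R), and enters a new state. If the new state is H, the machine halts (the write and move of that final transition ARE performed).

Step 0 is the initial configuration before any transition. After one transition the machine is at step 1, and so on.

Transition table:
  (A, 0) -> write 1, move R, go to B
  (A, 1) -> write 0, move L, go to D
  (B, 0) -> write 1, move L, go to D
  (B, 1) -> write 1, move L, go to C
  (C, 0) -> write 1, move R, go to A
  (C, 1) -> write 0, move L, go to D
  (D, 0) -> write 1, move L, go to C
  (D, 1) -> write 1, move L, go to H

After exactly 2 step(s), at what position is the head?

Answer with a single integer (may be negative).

Step 1: in state A at pos 2, read 0 -> (A,0)->write 1,move R,goto B. Now: state=B, head=3, tape[-4..4]=010010100 (head:        ^)
Step 2: in state B at pos 3, read 0 -> (B,0)->write 1,move L,goto D. Now: state=D, head=2, tape[-4..4]=010010110 (head:       ^)

Answer: 2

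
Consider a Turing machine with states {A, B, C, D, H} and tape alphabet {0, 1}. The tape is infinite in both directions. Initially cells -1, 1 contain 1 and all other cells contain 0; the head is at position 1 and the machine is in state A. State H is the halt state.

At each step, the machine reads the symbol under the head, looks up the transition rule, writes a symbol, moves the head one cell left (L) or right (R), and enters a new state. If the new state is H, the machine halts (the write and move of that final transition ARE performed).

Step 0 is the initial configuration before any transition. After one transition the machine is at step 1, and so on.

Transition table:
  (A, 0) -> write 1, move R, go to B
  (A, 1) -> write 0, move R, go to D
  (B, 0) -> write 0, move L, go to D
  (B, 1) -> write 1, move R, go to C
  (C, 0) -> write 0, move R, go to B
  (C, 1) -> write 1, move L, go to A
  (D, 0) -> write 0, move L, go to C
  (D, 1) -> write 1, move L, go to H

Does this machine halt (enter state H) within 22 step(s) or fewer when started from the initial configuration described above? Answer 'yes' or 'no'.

Answer: yes

Derivation:
Step 1: in state A at pos 1, read 1 -> (A,1)->write 0,move R,goto D. Now: state=D, head=2, tape[-2..3]=010000 (head:     ^)
Step 2: in state D at pos 2, read 0 -> (D,0)->write 0,move L,goto C. Now: state=C, head=1, tape[-2..3]=010000 (head:    ^)
Step 3: in state C at pos 1, read 0 -> (C,0)->write 0,move R,goto B. Now: state=B, head=2, tape[-2..3]=010000 (head:     ^)
Step 4: in state B at pos 2, read 0 -> (B,0)->write 0,move L,goto D. Now: state=D, head=1, tape[-2..3]=010000 (head:    ^)
Step 5: in state D at pos 1, read 0 -> (D,0)->write 0,move L,goto C. Now: state=C, head=0, tape[-2..3]=010000 (head:   ^)
Step 6: in state C at pos 0, read 0 -> (C,0)->write 0,move R,goto B. Now: state=B, head=1, tape[-2..3]=010000 (head:    ^)
Step 7: in state B at pos 1, read 0 -> (B,0)->write 0,move L,goto D. Now: state=D, head=0, tape[-2..3]=010000 (head:   ^)
Step 8: in state D at pos 0, read 0 -> (D,0)->write 0,move L,goto C. Now: state=C, head=-1, tape[-2..3]=010000 (head:  ^)
Step 9: in state C at pos -1, read 1 -> (C,1)->write 1,move L,goto A. Now: state=A, head=-2, tape[-3..3]=0010000 (head:  ^)
Step 10: in state A at pos -2, read 0 -> (A,0)->write 1,move R,goto B. Now: state=B, head=-1, tape[-3..3]=0110000 (head:   ^)
Step 11: in state B at pos -1, read 1 -> (B,1)->write 1,move R,goto C. Now: state=C, head=0, tape[-3..3]=0110000 (head:    ^)
Step 12: in state C at pos 0, read 0 -> (C,0)->write 0,move R,goto B. Now: state=B, head=1, tape[-3..3]=0110000 (head:     ^)
Step 13: in state B at pos 1, read 0 -> (B,0)->write 0,move L,goto D. Now: state=D, head=0, tape[-3..3]=0110000 (head:    ^)
Step 14: in state D at pos 0, read 0 -> (D,0)->write 0,move L,goto C. Now: state=C, head=-1, tape[-3..3]=0110000 (head:   ^)
Step 15: in state C at pos -1, read 1 -> (C,1)->write 1,move L,goto A. Now: state=A, head=-2, tape[-3..3]=0110000 (head:  ^)
Step 16: in state A at pos -2, read 1 -> (A,1)->write 0,move R,goto D. Now: state=D, head=-1, tape[-3..3]=0010000 (head:   ^)
Step 17: in state D at pos -1, read 1 -> (D,1)->write 1,move L,goto H. Now: state=H, head=-2, tape[-3..3]=0010000 (head:  ^)
State H reached at step 17; 17 <= 22 -> yes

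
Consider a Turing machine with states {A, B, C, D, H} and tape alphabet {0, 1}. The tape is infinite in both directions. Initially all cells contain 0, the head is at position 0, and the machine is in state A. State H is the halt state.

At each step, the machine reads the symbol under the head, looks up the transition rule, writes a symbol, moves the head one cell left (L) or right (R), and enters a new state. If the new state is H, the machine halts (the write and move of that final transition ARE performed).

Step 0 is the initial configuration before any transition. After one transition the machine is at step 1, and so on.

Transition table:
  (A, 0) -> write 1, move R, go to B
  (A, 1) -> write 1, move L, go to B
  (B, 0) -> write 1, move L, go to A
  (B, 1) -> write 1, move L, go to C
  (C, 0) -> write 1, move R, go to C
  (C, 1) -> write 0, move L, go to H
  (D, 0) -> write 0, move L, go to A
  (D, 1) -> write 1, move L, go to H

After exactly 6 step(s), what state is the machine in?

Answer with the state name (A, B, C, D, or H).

Answer: C

Derivation:
Step 1: in state A at pos 0, read 0 -> (A,0)->write 1,move R,goto B. Now: state=B, head=1, tape[-1..2]=0100 (head:   ^)
Step 2: in state B at pos 1, read 0 -> (B,0)->write 1,move L,goto A. Now: state=A, head=0, tape[-1..2]=0110 (head:  ^)
Step 3: in state A at pos 0, read 1 -> (A,1)->write 1,move L,goto B. Now: state=B, head=-1, tape[-2..2]=00110 (head:  ^)
Step 4: in state B at pos -1, read 0 -> (B,0)->write 1,move L,goto A. Now: state=A, head=-2, tape[-3..2]=001110 (head:  ^)
Step 5: in state A at pos -2, read 0 -> (A,0)->write 1,move R,goto B. Now: state=B, head=-1, tape[-3..2]=011110 (head:   ^)
Step 6: in state B at pos -1, read 1 -> (B,1)->write 1,move L,goto C. Now: state=C, head=-2, tape[-3..2]=011110 (head:  ^)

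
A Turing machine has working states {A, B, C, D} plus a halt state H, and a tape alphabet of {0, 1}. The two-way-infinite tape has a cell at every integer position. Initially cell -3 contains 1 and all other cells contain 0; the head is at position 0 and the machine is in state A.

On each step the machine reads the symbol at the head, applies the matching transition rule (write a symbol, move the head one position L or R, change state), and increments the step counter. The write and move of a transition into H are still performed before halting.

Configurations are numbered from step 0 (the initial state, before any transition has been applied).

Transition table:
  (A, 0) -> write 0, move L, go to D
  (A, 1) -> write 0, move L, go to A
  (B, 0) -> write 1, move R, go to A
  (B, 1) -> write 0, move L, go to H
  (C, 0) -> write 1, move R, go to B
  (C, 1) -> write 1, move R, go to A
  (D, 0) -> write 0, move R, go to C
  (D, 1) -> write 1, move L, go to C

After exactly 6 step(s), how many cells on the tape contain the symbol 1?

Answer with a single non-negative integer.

Step 1: in state A at pos 0, read 0 -> (A,0)->write 0,move L,goto D. Now: state=D, head=-1, tape[-4..1]=010000 (head:    ^)
Step 2: in state D at pos -1, read 0 -> (D,0)->write 0,move R,goto C. Now: state=C, head=0, tape[-4..1]=010000 (head:     ^)
Step 3: in state C at pos 0, read 0 -> (C,0)->write 1,move R,goto B. Now: state=B, head=1, tape[-4..2]=0100100 (head:      ^)
Step 4: in state B at pos 1, read 0 -> (B,0)->write 1,move R,goto A. Now: state=A, head=2, tape[-4..3]=01001100 (head:       ^)
Step 5: in state A at pos 2, read 0 -> (A,0)->write 0,move L,goto D. Now: state=D, head=1, tape[-4..3]=01001100 (head:      ^)
Step 6: in state D at pos 1, read 1 -> (D,1)->write 1,move L,goto C. Now: state=C, head=0, tape[-4..3]=01001100 (head:     ^)
Cells containing 1 after step 6: {-3, 0, 1} -> 3 cell(s)

Answer: 3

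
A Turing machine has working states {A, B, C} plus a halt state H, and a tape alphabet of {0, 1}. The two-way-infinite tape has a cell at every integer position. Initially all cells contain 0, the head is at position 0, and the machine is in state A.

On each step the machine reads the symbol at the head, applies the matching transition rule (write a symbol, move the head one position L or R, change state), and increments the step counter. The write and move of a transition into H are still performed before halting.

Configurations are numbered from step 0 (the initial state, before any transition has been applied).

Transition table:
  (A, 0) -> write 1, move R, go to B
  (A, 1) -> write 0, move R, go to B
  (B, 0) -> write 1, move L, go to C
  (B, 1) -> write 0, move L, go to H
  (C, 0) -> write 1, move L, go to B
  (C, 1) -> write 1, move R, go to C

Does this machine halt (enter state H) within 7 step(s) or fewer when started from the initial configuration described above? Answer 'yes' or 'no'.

Step 1: in state A at pos 0, read 0 -> (A,0)->write 1,move R,goto B. Now: state=B, head=1, tape[-1..2]=0100 (head:   ^)
Step 2: in state B at pos 1, read 0 -> (B,0)->write 1,move L,goto C. Now: state=C, head=0, tape[-1..2]=0110 (head:  ^)
Step 3: in state C at pos 0, read 1 -> (C,1)->write 1,move R,goto C. Now: state=C, head=1, tape[-1..2]=0110 (head:   ^)
Step 4: in state C at pos 1, read 1 -> (C,1)->write 1,move R,goto C. Now: state=C, head=2, tape[-1..3]=01100 (head:    ^)
Step 5: in state C at pos 2, read 0 -> (C,0)->write 1,move L,goto B. Now: state=B, head=1, tape[-1..3]=01110 (head:   ^)
Step 6: in state B at pos 1, read 1 -> (B,1)->write 0,move L,goto H. Now: state=H, head=0, tape[-1..3]=01010 (head:  ^)
State H reached at step 6; 6 <= 7 -> yes

Answer: yes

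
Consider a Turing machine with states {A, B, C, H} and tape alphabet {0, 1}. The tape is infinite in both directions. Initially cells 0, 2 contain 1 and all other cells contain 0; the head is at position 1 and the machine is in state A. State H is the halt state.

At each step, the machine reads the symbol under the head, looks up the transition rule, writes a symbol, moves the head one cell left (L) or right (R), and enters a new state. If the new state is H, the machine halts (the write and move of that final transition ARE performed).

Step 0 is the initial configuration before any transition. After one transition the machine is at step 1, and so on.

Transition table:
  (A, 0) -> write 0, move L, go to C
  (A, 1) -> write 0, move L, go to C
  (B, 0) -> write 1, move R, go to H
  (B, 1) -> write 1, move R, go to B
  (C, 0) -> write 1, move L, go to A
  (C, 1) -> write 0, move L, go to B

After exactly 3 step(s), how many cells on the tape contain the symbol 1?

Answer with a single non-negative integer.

Step 1: in state A at pos 1, read 0 -> (A,0)->write 0,move L,goto C. Now: state=C, head=0, tape[-1..3]=01010 (head:  ^)
Step 2: in state C at pos 0, read 1 -> (C,1)->write 0,move L,goto B. Now: state=B, head=-1, tape[-2..3]=000010 (head:  ^)
Step 3: in state B at pos -1, read 0 -> (B,0)->write 1,move R,goto H. Now: state=H, head=0, tape[-2..3]=010010 (head:   ^)
Cells containing 1 after step 3: {-1, 2} -> 2 cell(s)

Answer: 2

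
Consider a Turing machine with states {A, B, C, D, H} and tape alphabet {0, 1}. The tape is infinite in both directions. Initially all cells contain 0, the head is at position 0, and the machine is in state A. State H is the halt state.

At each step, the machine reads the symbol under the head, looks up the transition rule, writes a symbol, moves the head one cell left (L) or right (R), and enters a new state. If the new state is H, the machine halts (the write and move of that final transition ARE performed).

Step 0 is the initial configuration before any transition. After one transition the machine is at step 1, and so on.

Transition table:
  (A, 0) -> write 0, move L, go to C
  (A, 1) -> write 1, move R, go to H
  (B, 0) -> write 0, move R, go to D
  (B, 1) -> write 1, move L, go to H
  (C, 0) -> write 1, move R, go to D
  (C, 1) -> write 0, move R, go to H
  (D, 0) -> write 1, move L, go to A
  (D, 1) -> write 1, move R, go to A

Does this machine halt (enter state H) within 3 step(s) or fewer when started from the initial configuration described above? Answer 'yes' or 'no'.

Step 1: in state A at pos 0, read 0 -> (A,0)->write 0,move L,goto C. Now: state=C, head=-1, tape[-2..1]=0000 (head:  ^)
Step 2: in state C at pos -1, read 0 -> (C,0)->write 1,move R,goto D. Now: state=D, head=0, tape[-2..1]=0100 (head:   ^)
Step 3: in state D at pos 0, read 0 -> (D,0)->write 1,move L,goto A. Now: state=A, head=-1, tape[-2..1]=0110 (head:  ^)
After 3 step(s): state = A (not H) -> not halted within 3 -> no

Answer: no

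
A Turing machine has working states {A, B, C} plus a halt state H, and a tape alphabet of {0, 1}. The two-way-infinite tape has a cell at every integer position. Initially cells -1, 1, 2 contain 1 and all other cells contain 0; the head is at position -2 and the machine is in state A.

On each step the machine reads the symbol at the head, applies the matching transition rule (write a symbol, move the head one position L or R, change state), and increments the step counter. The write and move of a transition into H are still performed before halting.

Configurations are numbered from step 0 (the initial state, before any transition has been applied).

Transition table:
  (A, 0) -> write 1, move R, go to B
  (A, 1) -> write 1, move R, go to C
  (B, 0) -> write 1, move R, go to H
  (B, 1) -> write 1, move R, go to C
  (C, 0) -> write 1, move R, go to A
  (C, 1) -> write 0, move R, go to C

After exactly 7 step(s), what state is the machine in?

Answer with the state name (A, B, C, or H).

Answer: B

Derivation:
Step 1: in state A at pos -2, read 0 -> (A,0)->write 1,move R,goto B. Now: state=B, head=-1, tape[-3..3]=0110110 (head:   ^)
Step 2: in state B at pos -1, read 1 -> (B,1)->write 1,move R,goto C. Now: state=C, head=0, tape[-3..3]=0110110 (head:    ^)
Step 3: in state C at pos 0, read 0 -> (C,0)->write 1,move R,goto A. Now: state=A, head=1, tape[-3..3]=0111110 (head:     ^)
Step 4: in state A at pos 1, read 1 -> (A,1)->write 1,move R,goto C. Now: state=C, head=2, tape[-3..3]=0111110 (head:      ^)
Step 5: in state C at pos 2, read 1 -> (C,1)->write 0,move R,goto C. Now: state=C, head=3, tape[-3..4]=01111000 (head:       ^)
Step 6: in state C at pos 3, read 0 -> (C,0)->write 1,move R,goto A. Now: state=A, head=4, tape[-3..5]=011110100 (head:        ^)
Step 7: in state A at pos 4, read 0 -> (A,0)->write 1,move R,goto B. Now: state=B, head=5, tape[-3..6]=0111101100 (head:         ^)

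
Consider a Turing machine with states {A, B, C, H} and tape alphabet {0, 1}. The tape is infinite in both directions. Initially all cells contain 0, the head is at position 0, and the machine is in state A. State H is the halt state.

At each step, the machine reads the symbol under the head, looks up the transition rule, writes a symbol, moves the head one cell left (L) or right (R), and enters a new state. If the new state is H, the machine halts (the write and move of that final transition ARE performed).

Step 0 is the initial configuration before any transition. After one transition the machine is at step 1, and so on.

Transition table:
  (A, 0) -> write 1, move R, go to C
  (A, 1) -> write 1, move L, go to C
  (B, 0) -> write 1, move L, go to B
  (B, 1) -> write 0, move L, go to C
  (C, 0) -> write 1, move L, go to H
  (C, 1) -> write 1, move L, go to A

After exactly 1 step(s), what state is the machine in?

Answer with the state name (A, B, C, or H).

Step 1: in state A at pos 0, read 0 -> (A,0)->write 1,move R,goto C. Now: state=C, head=1, tape[-1..2]=0100 (head:   ^)

Answer: C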